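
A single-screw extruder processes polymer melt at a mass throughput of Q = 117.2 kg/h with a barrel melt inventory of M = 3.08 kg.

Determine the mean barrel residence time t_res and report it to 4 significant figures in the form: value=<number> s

Convert throughput: Q = 117.2 kg/h = 117.2/3600 = 0.0325556 kg/s
t_res = M / Q_s = 3.08 ÷ 0.0325556 = 94.6075 s

value=94.61 s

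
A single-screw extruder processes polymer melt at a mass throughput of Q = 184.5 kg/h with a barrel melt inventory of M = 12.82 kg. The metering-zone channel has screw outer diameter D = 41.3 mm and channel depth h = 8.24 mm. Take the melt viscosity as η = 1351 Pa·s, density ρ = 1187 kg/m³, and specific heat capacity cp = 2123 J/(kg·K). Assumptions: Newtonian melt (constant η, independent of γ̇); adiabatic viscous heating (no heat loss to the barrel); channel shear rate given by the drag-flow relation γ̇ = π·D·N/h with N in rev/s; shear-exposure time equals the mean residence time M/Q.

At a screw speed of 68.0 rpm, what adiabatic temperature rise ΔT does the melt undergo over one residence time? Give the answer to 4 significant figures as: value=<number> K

value=42.71 K

Convert throughput: Q = 184.5 kg/h = 184.5/3600 = 0.05125 kg/s
t_res = M / Q_s = 12.82 / 0.05125 = 250.146 s
Convert to SI: D = 0.0413 m, h = 0.00824 m, N = 68.0/60 = 1.13333 rev/s
Shear rate: γ̇ = πDN/h = π·0.0413·1.13333/0.00824 = 17.8456 s⁻¹
ΔT = η·γ̇²·t_res / (ρ·cp) = 1351 · (17.8456)² · 250.146 / (1187 · 2123) = 42.708 K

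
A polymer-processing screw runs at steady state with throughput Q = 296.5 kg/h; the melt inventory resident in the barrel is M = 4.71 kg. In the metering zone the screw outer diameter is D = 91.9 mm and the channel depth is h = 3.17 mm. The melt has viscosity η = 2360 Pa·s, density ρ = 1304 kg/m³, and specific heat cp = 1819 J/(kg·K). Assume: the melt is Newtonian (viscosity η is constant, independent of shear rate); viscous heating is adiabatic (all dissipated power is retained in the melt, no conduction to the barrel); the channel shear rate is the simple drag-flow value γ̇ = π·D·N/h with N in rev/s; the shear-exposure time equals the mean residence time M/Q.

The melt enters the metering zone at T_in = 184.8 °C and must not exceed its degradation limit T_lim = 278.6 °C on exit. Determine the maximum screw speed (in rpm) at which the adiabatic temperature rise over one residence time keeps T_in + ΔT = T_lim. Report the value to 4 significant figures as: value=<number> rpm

value=26.75 rpm

Throughput in SI: Q_s = 296.5 kg/h ÷ 3600 s/h = 0.0823611 kg/s
t_res = M / Q_s = 4.71 / 0.0823611 = 57.1872 s
D = 91.9 mm = 0.0919 m;  h = 3.17 mm = 0.00317 m
ΔT_a = T_lim − T_in = 278.6 °C − 184.8 °C = 93.8 K
γ̇_max² = ΔT_a·ρ·cp/(η·t_res) = 93.8·1304·1819/(2360·57.1872) = 1648.55 s⁻²
γ̇_max = √1648.55 = 40.6024 s⁻¹
N_max = γ̇_max·h / (π·D) = 40.6024 · 0.00317 / (π · 0.0919) = 0.445805 rev/s = 26.7483 rpm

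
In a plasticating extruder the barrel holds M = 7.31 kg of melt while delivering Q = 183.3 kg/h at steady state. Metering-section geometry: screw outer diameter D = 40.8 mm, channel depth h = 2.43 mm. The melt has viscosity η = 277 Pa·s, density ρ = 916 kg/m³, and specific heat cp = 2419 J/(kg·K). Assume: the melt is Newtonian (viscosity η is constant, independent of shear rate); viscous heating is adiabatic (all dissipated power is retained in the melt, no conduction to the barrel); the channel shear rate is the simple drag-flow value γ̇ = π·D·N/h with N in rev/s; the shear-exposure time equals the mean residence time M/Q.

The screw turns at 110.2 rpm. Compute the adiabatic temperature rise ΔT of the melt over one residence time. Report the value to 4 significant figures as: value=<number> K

Throughput in SI: Q_s = 183.3 kg/h ÷ 3600 s/h = 0.0509167 kg/s
t_res = M / Q_s = 7.31 / 0.0509167 = 143.568 s
Convert to SI: D = 0.0408 m, h = 0.00243 m, N = 110.2/60 = 1.83667 rev/s
Shear rate: γ̇ = πDN/h = π·0.0408·1.83667/0.00243 = 96.88 s⁻¹
ΔT = η·γ̇²·t_res/(ρ·cp) = [277 × 96.88² × 143.568] / [916 × 2419] = 168.451 K

value=168.5 K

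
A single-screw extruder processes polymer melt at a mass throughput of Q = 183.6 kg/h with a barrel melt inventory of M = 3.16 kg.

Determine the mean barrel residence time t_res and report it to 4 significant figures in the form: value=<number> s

Q_s = Q / 3600 = 183.6 / 3600 = 0.051 kg/s
Mean residence time: t_res = M/Q_s = 3.16 kg / 0.051 kg/s = 61.9608 s

value=61.96 s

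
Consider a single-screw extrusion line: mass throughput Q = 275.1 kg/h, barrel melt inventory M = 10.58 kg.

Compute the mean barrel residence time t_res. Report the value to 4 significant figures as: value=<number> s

Convert throughput: Q = 275.1 kg/h = 275.1/3600 = 0.0764167 kg/s
t_res = M / Q_s = 10.58 ÷ 0.0764167 = 138.451 s

value=138.5 s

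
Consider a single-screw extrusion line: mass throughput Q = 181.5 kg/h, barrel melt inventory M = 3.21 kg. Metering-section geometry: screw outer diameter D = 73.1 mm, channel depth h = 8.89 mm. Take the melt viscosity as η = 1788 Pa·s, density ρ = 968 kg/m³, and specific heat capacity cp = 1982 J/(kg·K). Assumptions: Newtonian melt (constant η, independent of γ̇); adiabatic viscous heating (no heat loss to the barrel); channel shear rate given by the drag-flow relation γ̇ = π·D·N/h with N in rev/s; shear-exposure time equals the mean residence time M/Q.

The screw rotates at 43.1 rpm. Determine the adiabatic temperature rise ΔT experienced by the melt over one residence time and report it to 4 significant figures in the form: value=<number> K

value=20.43 K

Throughput in SI: Q_s = 181.5 kg/h ÷ 3600 s/h = 0.0504167 kg/s
t_res = M / Q_s = 3.21 ÷ 0.0504167 = 63.6694 s
Convert to SI: D = 0.0731 m, h = 0.00889 m, N = 43.1/60 = 0.718333 rev/s
γ̇ = π·D·N / h = π · 0.0731 · 0.718333 / 0.00889 = 18.5563 s⁻¹
ΔT = η·γ̇²·t_res / (ρ·cp) = 1788 · (18.5563)² · 63.6694 / (968 · 1982) = 20.4316 K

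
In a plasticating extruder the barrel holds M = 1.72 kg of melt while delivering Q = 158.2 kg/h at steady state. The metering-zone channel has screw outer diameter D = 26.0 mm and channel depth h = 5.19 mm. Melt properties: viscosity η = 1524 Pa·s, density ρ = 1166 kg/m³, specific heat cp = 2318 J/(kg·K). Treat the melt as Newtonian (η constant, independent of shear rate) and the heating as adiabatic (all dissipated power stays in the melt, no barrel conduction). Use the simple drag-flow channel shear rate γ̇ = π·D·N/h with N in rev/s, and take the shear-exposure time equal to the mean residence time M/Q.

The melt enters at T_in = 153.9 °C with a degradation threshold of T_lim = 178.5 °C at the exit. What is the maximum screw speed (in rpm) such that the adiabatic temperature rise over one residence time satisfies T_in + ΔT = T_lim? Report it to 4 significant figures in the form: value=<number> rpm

value=127.3 rpm

Q_s = Q / 3600 = 158.2 / 3600 = 0.0439444 kg/s
t_res = M / Q_s = 1.72 ÷ 0.0439444 = 39.1403 s
Convert to metres: D = 0.026 m, h = 0.00519 m
Allowable rise: ΔT_a = T_lim − T_in = 178.5 − 153.9 = 24.6 K
Invert ΔT = ηγ̇²t_res/(ρcp) for γ̇: γ̇_max² = ΔT_a ρ cp / (η t_res) = 24.6·1166·2318 / (1524·39.1403) = 1114.65 s⁻²
γ̇_max = √1114.65 = 33.3863 s⁻¹
N_max = γ̇_max h / (πD) = 33.3863·0.00519/(π·0.026) = 2.12135 rev/s → ×60 = 127.281 rpm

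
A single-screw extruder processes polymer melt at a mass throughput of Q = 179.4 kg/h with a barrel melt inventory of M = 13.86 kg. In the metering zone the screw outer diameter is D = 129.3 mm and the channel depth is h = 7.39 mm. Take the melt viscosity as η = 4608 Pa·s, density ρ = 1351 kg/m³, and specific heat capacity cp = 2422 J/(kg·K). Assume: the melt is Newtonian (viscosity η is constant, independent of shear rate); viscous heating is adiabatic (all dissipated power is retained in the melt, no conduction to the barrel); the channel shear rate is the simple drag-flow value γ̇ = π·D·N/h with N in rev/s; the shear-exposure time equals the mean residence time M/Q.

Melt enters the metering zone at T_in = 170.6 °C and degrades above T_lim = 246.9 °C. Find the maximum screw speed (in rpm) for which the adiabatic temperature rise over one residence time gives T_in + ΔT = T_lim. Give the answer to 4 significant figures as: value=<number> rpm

Throughput in SI: Q_s = 179.4 kg/h ÷ 3600 s/h = 0.0498333 kg/s
t_res = M / Q_s = 13.86 / 0.0498333 = 278.127 s
Convert to metres: D = 0.1293 m, h = 0.00739 m
ΔT_a = T_lim − T_in = 246.9 − 170.6 = 76.3 K
γ̇_max² = ΔT_a·ρ·cp/(η·t_res) = 76.3·1351·2422/(4608·278.127) = 194.804 s⁻²
γ̇_max = √194.804 = 13.9572 s⁻¹
N_max = γ̇_max h / (πD) = 13.9572·0.00739/(π·0.1293) = 0.253919 rev/s → ×60 = 15.2351 rpm

value=15.24 rpm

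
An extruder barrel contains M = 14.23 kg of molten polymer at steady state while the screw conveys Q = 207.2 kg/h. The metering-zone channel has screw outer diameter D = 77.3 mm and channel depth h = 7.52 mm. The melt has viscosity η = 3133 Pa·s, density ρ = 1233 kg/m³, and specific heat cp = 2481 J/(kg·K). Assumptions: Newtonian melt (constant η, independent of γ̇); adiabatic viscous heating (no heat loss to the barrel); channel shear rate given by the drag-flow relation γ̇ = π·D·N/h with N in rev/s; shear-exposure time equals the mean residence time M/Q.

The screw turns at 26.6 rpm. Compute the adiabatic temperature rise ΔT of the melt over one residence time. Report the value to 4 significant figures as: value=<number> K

value=51.90 K

Convert throughput: Q = 207.2 kg/h = 207.2/3600 = 0.0575556 kg/s
t_res = M / Q_s = 14.23 ÷ 0.0575556 = 247.239 s
D = 77.3 mm = 0.0773 m;  h = 7.52 mm = 0.00752 m;  N = 26.6 rpm / 60 = 0.443333 rev/s
γ̇ = π D N / h = (π)(0.0773)(0.443333) / 0.00752 = 14.3167 s⁻¹
ΔT = η·γ̇²·t_res / (ρ·cp) = 3133 · (14.3167)² · 247.239 / (1233 · 2481) = 51.9006 K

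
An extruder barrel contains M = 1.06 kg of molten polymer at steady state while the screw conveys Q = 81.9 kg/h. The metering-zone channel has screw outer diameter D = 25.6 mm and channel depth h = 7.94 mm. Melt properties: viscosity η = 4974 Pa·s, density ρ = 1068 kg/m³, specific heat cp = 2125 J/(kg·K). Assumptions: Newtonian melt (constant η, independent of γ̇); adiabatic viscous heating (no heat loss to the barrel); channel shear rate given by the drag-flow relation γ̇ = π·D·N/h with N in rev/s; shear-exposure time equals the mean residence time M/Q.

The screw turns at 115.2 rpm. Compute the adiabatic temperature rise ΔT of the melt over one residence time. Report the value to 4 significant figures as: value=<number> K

Convert throughput: Q = 81.9 kg/h = 81.9/3600 = 0.02275 kg/s
t_res = M / Q_s = 1.06 ÷ 0.02275 = 46.5934 s
Geometry in metres: D = 25.6 mm → 0.0256 m, h = 7.94 mm → 0.00794 m; screw speed N = 115.2 rpm = 1.92 rev/s
Shear rate: γ̇ = πDN/h = π·0.0256·1.92/0.00794 = 19.4478 s⁻¹
Adiabatic rise: ΔT = η γ̇² t_res / (ρ cp) = 4974·(19.4478)²·46.5934 / (1068·2125) = 38.6226 K

value=38.62 K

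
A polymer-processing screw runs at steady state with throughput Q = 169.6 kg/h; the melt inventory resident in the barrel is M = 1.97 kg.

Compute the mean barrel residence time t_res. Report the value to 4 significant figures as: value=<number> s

Throughput in SI: Q_s = 169.6 kg/h ÷ 3600 s/h = 0.0471111 kg/s
t_res = M / Q_s = 1.97 ÷ 0.0471111 = 41.816 s

value=41.82 s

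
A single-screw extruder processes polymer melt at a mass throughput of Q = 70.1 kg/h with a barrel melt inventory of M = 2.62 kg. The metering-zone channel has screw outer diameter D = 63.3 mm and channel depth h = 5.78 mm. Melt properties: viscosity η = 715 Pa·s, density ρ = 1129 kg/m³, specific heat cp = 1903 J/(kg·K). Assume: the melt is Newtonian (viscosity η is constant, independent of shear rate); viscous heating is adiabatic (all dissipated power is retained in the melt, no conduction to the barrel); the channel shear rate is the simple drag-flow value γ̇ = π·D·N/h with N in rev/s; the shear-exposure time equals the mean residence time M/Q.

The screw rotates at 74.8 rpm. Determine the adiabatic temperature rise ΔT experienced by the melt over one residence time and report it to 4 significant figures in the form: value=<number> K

value=82.38 K

Convert throughput: Q = 70.1 kg/h = 70.1/3600 = 0.0194722 kg/s
t_res = M / Q_s = 2.62 / 0.0194722 = 134.551 s
Geometry in metres: D = 63.3 mm → 0.0633 m, h = 5.78 mm → 0.00578 m; screw speed N = 74.8 rpm = 1.24667 rev/s
γ̇ = π D N / h = (π)(0.0633)(1.24667) / 0.00578 = 42.892 s⁻¹
Adiabatic rise: ΔT = η γ̇² t_res / (ρ cp) = 715·(42.892)²·134.551 / (1129·1903) = 82.378 K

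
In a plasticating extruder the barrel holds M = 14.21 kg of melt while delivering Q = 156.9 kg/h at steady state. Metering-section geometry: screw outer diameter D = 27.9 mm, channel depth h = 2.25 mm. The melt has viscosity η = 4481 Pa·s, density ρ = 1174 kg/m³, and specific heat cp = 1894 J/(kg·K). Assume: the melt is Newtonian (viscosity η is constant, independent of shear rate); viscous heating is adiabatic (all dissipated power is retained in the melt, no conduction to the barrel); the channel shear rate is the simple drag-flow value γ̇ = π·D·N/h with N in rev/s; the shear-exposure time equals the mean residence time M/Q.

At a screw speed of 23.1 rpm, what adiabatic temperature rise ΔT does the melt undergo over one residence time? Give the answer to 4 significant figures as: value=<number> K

value=147.8 K

Q_s = Q / 3600 = 156.9 / 3600 = 0.0435833 kg/s
t_res = M / Q_s = 14.21 ÷ 0.0435833 = 326.042 s
D = 27.9 mm = 0.0279 m;  h = 2.25 mm = 0.00225 m;  N = 23.1 rpm / 60 = 0.385 rev/s
γ̇ = π D N / h = (π)(0.0279)(0.385) / 0.00225 = 14.998 s⁻¹
ΔT = η·γ̇²·t_res / (ρ·cp) = 4481 · (14.998)² · 326.042 / (1174 · 1894) = 147.797 K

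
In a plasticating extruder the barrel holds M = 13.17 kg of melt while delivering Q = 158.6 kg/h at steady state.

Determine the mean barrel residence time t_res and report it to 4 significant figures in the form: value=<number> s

Convert throughput: Q = 158.6 kg/h = 158.6/3600 = 0.0440556 kg/s
t_res = M / Q_s = 13.17 / 0.0440556 = 298.941 s

value=298.9 s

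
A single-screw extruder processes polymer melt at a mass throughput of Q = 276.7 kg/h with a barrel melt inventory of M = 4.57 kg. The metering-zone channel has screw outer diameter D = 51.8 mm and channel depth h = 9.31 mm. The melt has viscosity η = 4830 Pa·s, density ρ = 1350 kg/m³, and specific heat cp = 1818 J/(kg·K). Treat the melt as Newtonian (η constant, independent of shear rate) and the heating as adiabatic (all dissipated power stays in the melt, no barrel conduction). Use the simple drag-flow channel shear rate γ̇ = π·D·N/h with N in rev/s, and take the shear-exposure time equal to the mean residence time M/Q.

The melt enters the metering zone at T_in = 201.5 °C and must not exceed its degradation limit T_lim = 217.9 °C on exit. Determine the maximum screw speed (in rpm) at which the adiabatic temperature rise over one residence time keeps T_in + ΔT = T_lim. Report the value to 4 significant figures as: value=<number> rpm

value=40.64 rpm

Convert throughput: Q = 276.7 kg/h = 276.7/3600 = 0.0768611 kg/s
Mean residence time: t_res = M/Q_s = 4.57 kg / 0.0768611 kg/s = 59.4579 s
Geometry in SI: D = 51.8 mm → 0.0518 m, h = 9.31 mm → 0.00931 m
Allowable rise: ΔT_a = T_lim − T_in = 217.9 − 201.5 = 16.4 K
γ̇_max² = ΔT_a·ρ·cp/(η·t_res) = 16.4·1350·1818/(4830·59.4579) = 140.157 s⁻²
Take the square root: γ̇_max = √(140.157) = 11.8388 s⁻¹
N_max = γ̇_max h / (πD) = 11.8388·0.00931/(π·0.0518) = 0.677294 rev/s → ×60 = 40.6377 rpm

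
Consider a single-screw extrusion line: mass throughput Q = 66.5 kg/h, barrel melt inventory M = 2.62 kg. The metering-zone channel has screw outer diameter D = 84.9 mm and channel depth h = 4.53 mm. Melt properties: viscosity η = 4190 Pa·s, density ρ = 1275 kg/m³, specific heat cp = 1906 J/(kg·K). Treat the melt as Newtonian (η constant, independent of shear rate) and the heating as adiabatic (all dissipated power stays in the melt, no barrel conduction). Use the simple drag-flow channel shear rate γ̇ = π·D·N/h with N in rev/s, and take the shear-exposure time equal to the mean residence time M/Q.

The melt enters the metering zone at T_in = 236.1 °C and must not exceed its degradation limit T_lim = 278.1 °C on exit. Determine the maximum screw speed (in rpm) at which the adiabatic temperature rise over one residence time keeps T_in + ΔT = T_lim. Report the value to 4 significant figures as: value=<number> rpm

value=13.35 rpm

Throughput in SI: Q_s = 66.5 kg/h ÷ 3600 s/h = 0.0184722 kg/s
Mean residence time: t_res = M/Q_s = 2.62 kg / 0.0184722 kg/s = 141.835 s
D = 84.9 mm = 0.0849 m;  h = 4.53 mm = 0.00453 m
ΔT_a = T_lim − T_in = 278.1 − 236.1 = 42 K
γ̇_max² = ΔT_a·ρ·cp/(η·t_res) = 42·1275·1906/(4190·141.835) = 171.746 s⁻²
γ̇_max = √171.746 = 13.1052 s⁻¹
N_max = γ̇_max h / (πD) = 13.1052·0.00453/(π·0.0849) = 0.222579 rev/s → ×60 = 13.3547 rpm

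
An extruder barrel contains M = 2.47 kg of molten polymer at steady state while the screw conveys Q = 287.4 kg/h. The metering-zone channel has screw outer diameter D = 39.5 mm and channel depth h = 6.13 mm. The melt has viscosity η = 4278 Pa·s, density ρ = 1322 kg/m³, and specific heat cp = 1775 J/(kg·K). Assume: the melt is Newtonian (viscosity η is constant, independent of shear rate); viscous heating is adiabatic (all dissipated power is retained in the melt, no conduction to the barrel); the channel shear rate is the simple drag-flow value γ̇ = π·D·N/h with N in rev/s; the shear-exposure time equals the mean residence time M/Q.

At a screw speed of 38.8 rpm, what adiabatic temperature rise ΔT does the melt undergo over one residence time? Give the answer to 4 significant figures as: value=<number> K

value=9.666 K

Convert throughput: Q = 287.4 kg/h = 287.4/3600 = 0.0798333 kg/s
Mean residence time: t_res = M/Q_s = 2.47 kg / 0.0798333 kg/s = 30.9395 s
Convert to SI: D = 0.0395 m, h = 0.00613 m, N = 38.8/60 = 0.646667 rev/s
γ̇ = π D N / h = (π)(0.0395)(0.646667) / 0.00613 = 13.0908 s⁻¹
Adiabatic rise: ΔT = η γ̇² t_res / (ρ cp) = 4278·(13.0908)²·30.9395 / (1322·1775) = 9.66624 K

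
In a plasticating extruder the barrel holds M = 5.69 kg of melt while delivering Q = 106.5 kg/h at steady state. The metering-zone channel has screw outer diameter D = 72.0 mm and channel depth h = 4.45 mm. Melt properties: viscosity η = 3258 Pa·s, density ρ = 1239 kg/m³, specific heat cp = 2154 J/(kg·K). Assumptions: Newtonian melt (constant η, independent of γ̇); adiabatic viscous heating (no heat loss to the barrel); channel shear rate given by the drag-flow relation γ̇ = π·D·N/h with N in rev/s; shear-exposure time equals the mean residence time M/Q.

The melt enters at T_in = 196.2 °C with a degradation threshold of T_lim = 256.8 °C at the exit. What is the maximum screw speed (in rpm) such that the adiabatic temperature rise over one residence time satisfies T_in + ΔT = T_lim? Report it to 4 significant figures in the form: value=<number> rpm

value=18.96 rpm

Throughput in SI: Q_s = 106.5 kg/h ÷ 3600 s/h = 0.0295833 kg/s
t_res = M / Q_s = 5.69 / 0.0295833 = 192.338 s
Convert to metres: D = 0.072 m, h = 0.00445 m
ΔT_a = T_lim − T_in = 256.8 − 196.2 = 60.6 K
γ̇_max² = ΔT_a·ρ·cp/(η·t_res) = 60.6·1239·2154/(3258·192.338) = 258.091 s⁻²
Take the square root: γ̇_max = √(258.091) = 16.0652 s⁻¹
N_max = γ̇_max·h / (π·D) = 16.0652 · 0.00445 / (π · 0.072) = 0.316056 rev/s = 18.9634 rpm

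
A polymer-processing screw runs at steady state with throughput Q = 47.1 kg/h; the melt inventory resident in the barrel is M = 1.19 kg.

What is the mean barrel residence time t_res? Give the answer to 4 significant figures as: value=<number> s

Q_s = Q / 3600 = 47.1 / 3600 = 0.0130833 kg/s
t_res = M / Q_s = 1.19 ÷ 0.0130833 = 90.9554 s

value=90.96 s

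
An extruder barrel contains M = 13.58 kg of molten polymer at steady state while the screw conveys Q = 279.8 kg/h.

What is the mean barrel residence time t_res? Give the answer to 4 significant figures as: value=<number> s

value=174.7 s

Convert throughput: Q = 279.8 kg/h = 279.8/3600 = 0.0777222 kg/s
t_res = M / Q_s = 13.58 / 0.0777222 = 174.725 s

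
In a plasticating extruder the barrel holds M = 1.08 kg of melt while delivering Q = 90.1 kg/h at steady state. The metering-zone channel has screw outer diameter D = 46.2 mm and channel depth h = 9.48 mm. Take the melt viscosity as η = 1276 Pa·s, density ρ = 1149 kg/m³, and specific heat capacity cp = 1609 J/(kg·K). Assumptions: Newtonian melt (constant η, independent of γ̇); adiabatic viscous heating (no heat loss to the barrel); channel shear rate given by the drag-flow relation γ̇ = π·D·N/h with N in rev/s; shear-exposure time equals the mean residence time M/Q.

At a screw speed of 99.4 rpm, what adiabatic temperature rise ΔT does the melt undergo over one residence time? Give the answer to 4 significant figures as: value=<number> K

value=19.16 K

Throughput in SI: Q_s = 90.1 kg/h ÷ 3600 s/h = 0.0250278 kg/s
t_res = M / Q_s = 1.08 / 0.0250278 = 43.1521 s
Geometry in metres: D = 46.2 mm → 0.0462 m, h = 9.48 mm → 0.00948 m; screw speed N = 99.4 rpm = 1.65667 rev/s
γ̇ = π·D·N / h = π · 0.0462 · 1.65667 / 0.00948 = 25.3641 s⁻¹
ΔT = η·γ̇²·t_res/(ρ·cp) = [1276 × 25.3641² × 43.1521] / [1149 × 1609] = 19.1608 K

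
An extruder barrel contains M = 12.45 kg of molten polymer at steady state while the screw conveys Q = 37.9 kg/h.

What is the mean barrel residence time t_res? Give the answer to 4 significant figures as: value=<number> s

Throughput in SI: Q_s = 37.9 kg/h ÷ 3600 s/h = 0.0105278 kg/s
t_res = M / Q_s = 12.45 / 0.0105278 = 1182.59 s

value=1183. s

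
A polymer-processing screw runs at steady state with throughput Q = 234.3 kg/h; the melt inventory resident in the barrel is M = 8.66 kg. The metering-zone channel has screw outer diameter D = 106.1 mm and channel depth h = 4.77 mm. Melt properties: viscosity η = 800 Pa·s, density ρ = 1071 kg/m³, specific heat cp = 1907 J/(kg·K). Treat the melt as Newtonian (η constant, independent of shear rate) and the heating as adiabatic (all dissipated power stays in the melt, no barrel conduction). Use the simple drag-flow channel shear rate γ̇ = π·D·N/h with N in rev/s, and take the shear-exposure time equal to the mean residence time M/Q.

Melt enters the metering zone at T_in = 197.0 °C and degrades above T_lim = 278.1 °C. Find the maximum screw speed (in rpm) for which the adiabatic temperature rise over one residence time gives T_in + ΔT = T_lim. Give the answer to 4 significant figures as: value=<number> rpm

Q_s = Q / 3600 = 234.3 / 3600 = 0.0650833 kg/s
t_res = M / Q_s = 8.66 / 0.0650833 = 133.06 s
Geometry in SI: D = 106.1 mm → 0.1061 m, h = 4.77 mm → 0.00477 m
ΔT_a = T_lim − T_in = 278.1 − 197.0 = 81.1 K
γ̇_max² = ΔT_a·ρ·cp / (η·t_res) = [81.1 × 1071 × 1907] / [800 × 133.06] = 1556.05 s⁻²
Take the square root: γ̇_max = √(1556.05) = 39.4468 s⁻¹
Solve γ̇ = πDN/h for N: N_max = γ̇_max·h/(π·D) = 39.4468 × 0.00477 / (π × 0.1061) = 0.564501 rev/s = 33.87 rpm

value=33.87 rpm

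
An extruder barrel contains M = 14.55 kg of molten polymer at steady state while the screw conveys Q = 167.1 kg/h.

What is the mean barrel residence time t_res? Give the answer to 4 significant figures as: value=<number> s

Q_s = Q / 3600 = 167.1 / 3600 = 0.0464167 kg/s
t_res = M / Q_s = 14.55 ÷ 0.0464167 = 313.465 s

value=313.5 s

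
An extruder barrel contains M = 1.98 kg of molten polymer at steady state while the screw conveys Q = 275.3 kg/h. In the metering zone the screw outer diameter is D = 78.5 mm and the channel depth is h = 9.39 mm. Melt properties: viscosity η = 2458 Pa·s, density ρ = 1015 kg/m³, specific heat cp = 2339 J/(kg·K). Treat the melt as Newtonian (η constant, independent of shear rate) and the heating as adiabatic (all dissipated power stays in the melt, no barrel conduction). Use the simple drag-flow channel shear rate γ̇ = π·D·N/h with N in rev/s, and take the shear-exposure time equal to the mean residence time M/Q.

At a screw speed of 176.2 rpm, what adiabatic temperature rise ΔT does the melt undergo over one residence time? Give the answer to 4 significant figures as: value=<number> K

value=159.5 K

Convert throughput: Q = 275.3 kg/h = 275.3/3600 = 0.0764722 kg/s
t_res = M / Q_s = 1.98 / 0.0764722 = 25.8918 s
Convert to SI: D = 0.0785 m, h = 0.00939 m, N = 176.2/60 = 2.93667 rev/s
γ̇ = π D N / h = (π)(0.0785)(2.93667) / 0.00939 = 77.1274 s⁻¹
ΔT = η·γ̇²·t_res / (ρ·cp) = 2458 · (77.1274)² · 25.8918 / (1015 · 2339) = 159.465 K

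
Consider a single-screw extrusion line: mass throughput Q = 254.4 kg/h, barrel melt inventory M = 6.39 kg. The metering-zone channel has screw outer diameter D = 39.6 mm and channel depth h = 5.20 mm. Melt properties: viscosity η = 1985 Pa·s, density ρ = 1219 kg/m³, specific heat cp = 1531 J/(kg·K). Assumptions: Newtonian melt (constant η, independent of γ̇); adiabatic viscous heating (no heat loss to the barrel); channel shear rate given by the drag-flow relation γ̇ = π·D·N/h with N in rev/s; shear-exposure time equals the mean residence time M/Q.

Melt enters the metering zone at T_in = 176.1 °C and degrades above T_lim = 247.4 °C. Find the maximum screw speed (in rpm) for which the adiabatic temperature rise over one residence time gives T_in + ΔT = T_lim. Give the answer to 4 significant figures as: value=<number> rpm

value=68.28 rpm

Q_s = Q / 3600 = 254.4 / 3600 = 0.0706667 kg/s
t_res = M / Q_s = 6.39 ÷ 0.0706667 = 90.4245 s
D = 39.6 mm = 0.0396 m;  h = 5.20 mm = 0.0052 m
Allowable rise: ΔT_a = T_lim − T_in = 247.4 − 176.1 = 71.3 K
Invert ΔT = ηγ̇²t_res/(ρcp) for γ̇: γ̇_max² = ΔT_a ρ cp / (η t_res) = 71.3·1219·1531 / (1985·90.4245) = 741.347 s⁻²
γ̇_max = sqrt(741.347) = 27.2277 s⁻¹
N_max = γ̇_max·h / (π·D) = 27.2277 · 0.0052 / (π · 0.0396) = 1.13807 rev/s = 68.2842 rpm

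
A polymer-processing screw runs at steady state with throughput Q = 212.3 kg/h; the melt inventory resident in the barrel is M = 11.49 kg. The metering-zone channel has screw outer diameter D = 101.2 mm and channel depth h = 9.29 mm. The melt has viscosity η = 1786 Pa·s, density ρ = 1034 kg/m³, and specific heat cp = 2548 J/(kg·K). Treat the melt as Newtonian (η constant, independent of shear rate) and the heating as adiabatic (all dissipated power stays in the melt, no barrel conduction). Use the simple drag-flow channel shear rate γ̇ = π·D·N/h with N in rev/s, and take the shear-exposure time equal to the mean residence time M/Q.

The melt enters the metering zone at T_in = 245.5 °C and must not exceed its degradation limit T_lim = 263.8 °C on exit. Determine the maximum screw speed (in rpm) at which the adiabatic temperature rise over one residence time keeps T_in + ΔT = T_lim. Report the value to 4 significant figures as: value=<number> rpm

value=20.64 rpm

Q_s = Q / 3600 = 212.3 / 3600 = 0.0589722 kg/s
t_res = M / Q_s = 11.49 ÷ 0.0589722 = 194.837 s
Geometry in SI: D = 101.2 mm → 0.1012 m, h = 9.29 mm → 0.00929 m
ΔT_a = T_lim − T_in = 263.8 °C − 245.5 °C = 18.3 K
Invert ΔT = ηγ̇²t_res/(ρcp) for γ̇: γ̇_max² = ΔT_a ρ cp / (η t_res) = 18.3·1034·2548 / (1786·194.837) = 138.553 s⁻²
γ̇_max = √138.553 = 11.7709 s⁻¹
Solve γ̇ = πDN/h for N: N_max = γ̇_max·h/(π·D) = 11.7709 × 0.00929 / (π × 0.1012) = 0.343949 rev/s = 20.6369 rpm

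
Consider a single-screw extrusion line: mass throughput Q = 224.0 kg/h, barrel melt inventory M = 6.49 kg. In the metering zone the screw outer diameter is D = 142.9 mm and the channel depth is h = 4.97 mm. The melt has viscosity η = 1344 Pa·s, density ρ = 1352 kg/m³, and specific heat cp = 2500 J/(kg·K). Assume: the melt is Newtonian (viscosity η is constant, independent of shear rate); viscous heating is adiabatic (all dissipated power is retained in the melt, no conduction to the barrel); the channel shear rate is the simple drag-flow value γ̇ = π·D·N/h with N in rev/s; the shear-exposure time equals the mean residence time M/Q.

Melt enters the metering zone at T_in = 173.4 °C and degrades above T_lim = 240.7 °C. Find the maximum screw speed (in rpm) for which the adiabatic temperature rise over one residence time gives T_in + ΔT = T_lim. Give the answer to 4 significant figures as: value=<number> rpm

Throughput in SI: Q_s = 224.0 kg/h ÷ 3600 s/h = 0.0622222 kg/s
Mean residence time: t_res = M/Q_s = 6.49 kg / 0.0622222 kg/s = 104.304 s
Convert to metres: D = 0.1429 m, h = 0.00497 m
ΔT_a = T_lim − T_in = 240.7 − 173.4 = 67.3 K
Invert ΔT = ηγ̇²t_res/(ρcp) for γ̇: γ̇_max² = ΔT_a ρ cp / (η t_res) = 67.3·1352·2500 / (1344·104.304) = 1622.68 s⁻²
Take the square root: γ̇_max = √(1622.68) = 40.2825 s⁻¹
Solve γ̇ = πDN/h for N: N_max = γ̇_max·h/(π·D) = 40.2825 × 0.00497 / (π × 0.1429) = 0.445955 rev/s = 26.7573 rpm

value=26.76 rpm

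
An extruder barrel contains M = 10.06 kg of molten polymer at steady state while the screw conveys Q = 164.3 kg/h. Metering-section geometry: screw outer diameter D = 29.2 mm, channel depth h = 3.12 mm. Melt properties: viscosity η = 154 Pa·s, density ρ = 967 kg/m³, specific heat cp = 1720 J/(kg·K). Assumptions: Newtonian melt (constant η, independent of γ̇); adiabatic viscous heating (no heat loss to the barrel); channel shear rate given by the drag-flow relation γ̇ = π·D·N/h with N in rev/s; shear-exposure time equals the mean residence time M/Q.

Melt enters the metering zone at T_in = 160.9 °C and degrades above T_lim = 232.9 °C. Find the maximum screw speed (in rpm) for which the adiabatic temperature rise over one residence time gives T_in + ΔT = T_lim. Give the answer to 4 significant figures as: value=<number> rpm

value=121.2 rpm

Convert throughput: Q = 164.3 kg/h = 164.3/3600 = 0.0456389 kg/s
Mean residence time: t_res = M/Q_s = 10.06 kg / 0.0456389 kg/s = 220.426 s
D = 29.2 mm = 0.0292 m;  h = 3.12 mm = 0.00312 m
Allowable rise: ΔT_a = T_lim − T_in = 232.9 − 160.9 = 72 K
γ̇_max² = ΔT_a·ρ·cp/(η·t_res) = 72·967·1720/(154·220.426) = 3527.8 s⁻²
Take the square root: γ̇_max = √(3527.8) = 59.3953 s⁻¹
N_max = γ̇_max·h / (π·D) = 59.3953 · 0.00312 / (π · 0.0292) = 2.0201 rev/s = 121.206 rpm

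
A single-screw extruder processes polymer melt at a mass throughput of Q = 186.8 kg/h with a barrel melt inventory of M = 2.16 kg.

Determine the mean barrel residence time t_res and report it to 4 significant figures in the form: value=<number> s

value=41.63 s

Throughput in SI: Q_s = 186.8 kg/h ÷ 3600 s/h = 0.0518889 kg/s
t_res = M / Q_s = 2.16 ÷ 0.0518889 = 41.6274 s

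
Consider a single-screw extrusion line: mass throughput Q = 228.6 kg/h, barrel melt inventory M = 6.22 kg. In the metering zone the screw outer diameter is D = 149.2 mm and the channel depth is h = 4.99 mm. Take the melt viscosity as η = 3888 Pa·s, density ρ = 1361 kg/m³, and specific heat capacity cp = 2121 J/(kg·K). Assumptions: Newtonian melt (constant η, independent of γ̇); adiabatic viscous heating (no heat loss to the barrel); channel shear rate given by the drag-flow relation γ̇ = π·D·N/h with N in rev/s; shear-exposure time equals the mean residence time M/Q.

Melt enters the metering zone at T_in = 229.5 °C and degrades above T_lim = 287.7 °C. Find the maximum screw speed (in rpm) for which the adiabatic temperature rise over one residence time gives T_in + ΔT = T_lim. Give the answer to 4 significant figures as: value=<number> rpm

value=13.42 rpm

Convert throughput: Q = 228.6 kg/h = 228.6/3600 = 0.0635 kg/s
Mean residence time: t_res = M/Q_s = 6.22 kg / 0.0635 kg/s = 97.9528 s
Convert to metres: D = 0.1492 m, h = 0.00499 m
Allowable rise: ΔT_a = T_lim − T_in = 287.7 − 229.5 = 58.2 K
γ̇_max² = ΔT_a·ρ·cp/(η·t_res) = 58.2·1361·2121/(3888·97.9528) = 441.142 s⁻²
γ̇_max = sqrt(441.142) = 21.0034 s⁻¹
Solve γ̇ = πDN/h for N: N_max = γ̇_max·h/(π·D) = 21.0034 × 0.00499 / (π × 0.1492) = 0.2236 rev/s = 13.416 rpm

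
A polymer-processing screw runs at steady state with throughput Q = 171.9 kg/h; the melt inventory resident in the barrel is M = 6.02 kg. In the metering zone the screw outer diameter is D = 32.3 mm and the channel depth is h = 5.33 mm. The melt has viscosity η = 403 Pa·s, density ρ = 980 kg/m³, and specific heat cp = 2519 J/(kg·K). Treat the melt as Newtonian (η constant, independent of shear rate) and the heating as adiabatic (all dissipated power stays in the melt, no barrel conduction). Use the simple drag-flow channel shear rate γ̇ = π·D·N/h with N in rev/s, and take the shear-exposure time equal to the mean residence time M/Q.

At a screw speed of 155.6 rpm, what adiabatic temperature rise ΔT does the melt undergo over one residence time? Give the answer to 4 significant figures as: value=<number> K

Throughput in SI: Q_s = 171.9 kg/h ÷ 3600 s/h = 0.04775 kg/s
t_res = M / Q_s = 6.02 / 0.04775 = 126.073 s
Convert to SI: D = 0.0323 m, h = 0.00533 m, N = 155.6/60 = 2.59333 rev/s
Shear rate: γ̇ = πDN/h = π·0.0323·2.59333/0.00533 = 49.3723 s⁻¹
ΔT = η·γ̇²·t_res/(ρ·cp) = [403 × 49.3723² × 126.073] / [980 × 2519] = 50.1696 K

value=50.17 K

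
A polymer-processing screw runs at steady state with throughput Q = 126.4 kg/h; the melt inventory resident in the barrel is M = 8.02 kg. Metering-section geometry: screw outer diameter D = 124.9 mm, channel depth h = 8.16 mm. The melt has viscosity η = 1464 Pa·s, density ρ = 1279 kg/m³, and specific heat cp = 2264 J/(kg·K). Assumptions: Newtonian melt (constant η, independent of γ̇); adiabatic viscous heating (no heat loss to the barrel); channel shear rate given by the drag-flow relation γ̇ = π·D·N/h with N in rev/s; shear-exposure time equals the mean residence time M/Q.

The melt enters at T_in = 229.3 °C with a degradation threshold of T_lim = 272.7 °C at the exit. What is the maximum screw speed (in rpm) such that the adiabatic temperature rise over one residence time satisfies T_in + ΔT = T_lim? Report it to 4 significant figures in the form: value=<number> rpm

value=24.19 rpm

Convert throughput: Q = 126.4 kg/h = 126.4/3600 = 0.0351111 kg/s
t_res = M / Q_s = 8.02 ÷ 0.0351111 = 228.418 s
D = 124.9 mm = 0.1249 m;  h = 8.16 mm = 0.00816 m
ΔT_a = T_lim − T_in = 272.7 °C − 229.3 °C = 43.4 K
γ̇_max² = ΔT_a·ρ·cp/(η·t_res) = 43.4·1279·2264/(1464·228.418) = 375.808 s⁻²
γ̇_max = sqrt(375.808) = 19.3858 s⁻¹
Solve γ̇ = πDN/h for N: N_max = γ̇_max·h/(π·D) = 19.3858 × 0.00816 / (π × 0.1249) = 0.403145 rev/s = 24.1887 rpm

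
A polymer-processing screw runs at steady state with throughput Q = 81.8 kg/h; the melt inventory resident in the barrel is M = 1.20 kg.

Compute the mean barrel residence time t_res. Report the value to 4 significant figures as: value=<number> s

value=52.81 s

Convert throughput: Q = 81.8 kg/h = 81.8/3600 = 0.0227222 kg/s
Mean residence time: t_res = M/Q_s = 1.20 kg / 0.0227222 kg/s = 52.8117 s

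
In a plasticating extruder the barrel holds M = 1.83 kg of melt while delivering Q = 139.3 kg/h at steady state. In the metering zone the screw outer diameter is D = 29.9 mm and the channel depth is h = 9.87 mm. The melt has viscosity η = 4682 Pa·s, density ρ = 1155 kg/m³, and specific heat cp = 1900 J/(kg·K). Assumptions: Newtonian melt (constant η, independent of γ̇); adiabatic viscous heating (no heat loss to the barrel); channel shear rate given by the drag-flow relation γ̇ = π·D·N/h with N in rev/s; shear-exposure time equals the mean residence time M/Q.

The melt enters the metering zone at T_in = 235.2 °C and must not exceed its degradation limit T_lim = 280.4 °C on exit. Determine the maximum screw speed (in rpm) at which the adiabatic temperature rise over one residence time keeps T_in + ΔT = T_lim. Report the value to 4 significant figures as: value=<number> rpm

value=133.4 rpm

Throughput in SI: Q_s = 139.3 kg/h ÷ 3600 s/h = 0.0386944 kg/s
t_res = M / Q_s = 1.83 / 0.0386944 = 47.2936 s
Convert to metres: D = 0.0299 m, h = 0.00987 m
ΔT_a = T_lim − T_in = 280.4 °C − 235.2 °C = 45.2 K
γ̇_max² = ΔT_a·ρ·cp/(η·t_res) = 45.2·1155·1900/(4682·47.2936) = 447.961 s⁻²
γ̇_max = sqrt(447.961) = 21.1651 s⁻¹
Solve γ̇ = πDN/h for N: N_max = γ̇_max·h/(π·D) = 21.1651 × 0.00987 / (π × 0.0299) = 2.2239 rev/s = 133.434 rpm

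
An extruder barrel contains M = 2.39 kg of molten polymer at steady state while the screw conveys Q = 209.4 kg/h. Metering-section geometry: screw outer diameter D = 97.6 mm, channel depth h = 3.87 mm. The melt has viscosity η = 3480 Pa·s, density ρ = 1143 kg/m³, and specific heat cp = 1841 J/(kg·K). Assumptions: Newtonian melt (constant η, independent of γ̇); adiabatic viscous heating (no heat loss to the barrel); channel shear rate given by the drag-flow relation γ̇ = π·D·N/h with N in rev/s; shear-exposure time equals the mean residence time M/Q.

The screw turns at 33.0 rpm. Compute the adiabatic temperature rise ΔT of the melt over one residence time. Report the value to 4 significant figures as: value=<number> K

value=129.0 K

Q_s = Q / 3600 = 209.4 / 3600 = 0.0581667 kg/s
t_res = M / Q_s = 2.39 ÷ 0.0581667 = 41.0888 s
D = 97.6 mm = 0.0976 m;  h = 3.87 mm = 0.00387 m;  N = 33.0 rpm / 60 = 0.55 rev/s
γ̇ = π D N / h = (π)(0.0976)(0.55) / 0.00387 = 43.5764 s⁻¹
Adiabatic rise: ΔT = η γ̇² t_res / (ρ cp) = 3480·(43.5764)²·41.0888 / (1143·1841) = 129.034 K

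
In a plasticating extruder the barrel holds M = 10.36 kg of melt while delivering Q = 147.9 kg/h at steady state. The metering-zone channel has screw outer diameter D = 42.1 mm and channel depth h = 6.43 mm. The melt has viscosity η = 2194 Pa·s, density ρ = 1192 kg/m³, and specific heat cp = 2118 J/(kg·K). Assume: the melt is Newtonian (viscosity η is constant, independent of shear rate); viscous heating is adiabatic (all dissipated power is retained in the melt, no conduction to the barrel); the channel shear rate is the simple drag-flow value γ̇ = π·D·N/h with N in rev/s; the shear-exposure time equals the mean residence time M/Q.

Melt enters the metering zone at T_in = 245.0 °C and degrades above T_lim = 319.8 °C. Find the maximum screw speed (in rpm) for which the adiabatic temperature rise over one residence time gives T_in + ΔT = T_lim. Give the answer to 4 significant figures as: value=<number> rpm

value=53.89 rpm

Q_s = Q / 3600 = 147.9 / 3600 = 0.0410833 kg/s
t_res = M / Q_s = 10.36 ÷ 0.0410833 = 252.17 s
D = 42.1 mm = 0.0421 m;  h = 6.43 mm = 0.00643 m
Allowable rise: ΔT_a = T_lim − T_in = 319.8 − 245.0 = 74.8 K
γ̇_max² = ΔT_a·ρ·cp / (η·t_res) = [74.8 × 1192 × 2118] / [2194 × 252.17] = 341.329 s⁻²
Take the square root: γ̇_max = √(341.329) = 18.4751 s⁻¹
Solve γ̇ = πDN/h for N: N_max = γ̇_max·h/(π·D) = 18.4751 × 0.00643 / (π × 0.0421) = 0.898185 rev/s = 53.8911 rpm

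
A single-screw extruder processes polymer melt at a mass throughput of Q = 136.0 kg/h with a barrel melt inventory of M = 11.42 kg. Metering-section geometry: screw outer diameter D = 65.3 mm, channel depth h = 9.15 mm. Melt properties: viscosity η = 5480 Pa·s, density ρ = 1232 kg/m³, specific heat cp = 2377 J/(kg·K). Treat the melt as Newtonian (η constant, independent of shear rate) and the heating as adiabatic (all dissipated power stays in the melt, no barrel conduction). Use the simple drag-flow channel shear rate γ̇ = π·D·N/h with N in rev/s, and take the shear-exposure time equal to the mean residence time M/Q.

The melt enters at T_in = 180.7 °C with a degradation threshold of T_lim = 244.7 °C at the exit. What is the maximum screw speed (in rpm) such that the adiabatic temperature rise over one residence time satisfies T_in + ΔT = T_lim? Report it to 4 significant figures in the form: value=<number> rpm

value=28.47 rpm

Convert throughput: Q = 136.0 kg/h = 136.0/3600 = 0.0377778 kg/s
Mean residence time: t_res = M/Q_s = 11.42 kg / 0.0377778 kg/s = 302.294 s
Convert to metres: D = 0.0653 m, h = 0.00915 m
Allowable rise: ΔT_a = T_lim − T_in = 244.7 − 180.7 = 64 K
γ̇_max² = ΔT_a·ρ·cp/(η·t_res) = 64·1232·2377/(5480·302.294) = 113.138 s⁻²
γ̇_max = √113.138 = 10.6366 s⁻¹
N_max = γ̇_max·h / (π·D) = 10.6366 · 0.00915 / (π · 0.0653) = 0.47442 rev/s = 28.4652 rpm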